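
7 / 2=3.50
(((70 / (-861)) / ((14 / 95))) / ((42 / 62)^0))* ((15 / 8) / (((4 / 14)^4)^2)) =-1955914625 / 83968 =-23293.57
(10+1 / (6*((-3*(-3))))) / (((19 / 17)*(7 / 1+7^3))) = 9197 / 359100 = 0.03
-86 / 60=-43 / 30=-1.43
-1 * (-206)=206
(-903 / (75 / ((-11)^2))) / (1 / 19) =-691999 / 25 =-27679.96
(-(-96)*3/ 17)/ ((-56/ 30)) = -1080/ 119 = -9.08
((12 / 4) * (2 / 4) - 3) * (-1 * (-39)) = -117 / 2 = -58.50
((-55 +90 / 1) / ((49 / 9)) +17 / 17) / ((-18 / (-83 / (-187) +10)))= -806 / 187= -4.31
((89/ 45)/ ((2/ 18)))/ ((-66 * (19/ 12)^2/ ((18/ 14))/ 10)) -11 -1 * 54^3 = -4377371023/ 27797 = -157476.38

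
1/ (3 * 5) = 0.07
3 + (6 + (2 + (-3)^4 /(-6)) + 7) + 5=19 /2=9.50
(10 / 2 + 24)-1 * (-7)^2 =-20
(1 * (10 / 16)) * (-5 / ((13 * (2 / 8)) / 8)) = -7.69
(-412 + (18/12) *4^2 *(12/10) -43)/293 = -2131/1465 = -1.45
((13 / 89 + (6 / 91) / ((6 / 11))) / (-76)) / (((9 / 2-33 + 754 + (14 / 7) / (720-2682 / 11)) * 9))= -314571 / 584777191271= -0.00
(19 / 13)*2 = 38 / 13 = 2.92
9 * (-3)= -27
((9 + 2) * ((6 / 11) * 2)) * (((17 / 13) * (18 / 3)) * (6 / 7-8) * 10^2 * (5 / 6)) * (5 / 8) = -3187500 / 91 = -35027.47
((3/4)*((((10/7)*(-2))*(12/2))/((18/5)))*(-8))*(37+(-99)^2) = 1967600/7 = 281085.71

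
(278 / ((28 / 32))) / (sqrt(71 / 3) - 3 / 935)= 4678740 / 108622409 + 486069100 * sqrt(213) / 108622409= 65.35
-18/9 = -2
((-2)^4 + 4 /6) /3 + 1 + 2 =77 /9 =8.56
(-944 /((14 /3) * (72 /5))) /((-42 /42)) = 295 /21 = 14.05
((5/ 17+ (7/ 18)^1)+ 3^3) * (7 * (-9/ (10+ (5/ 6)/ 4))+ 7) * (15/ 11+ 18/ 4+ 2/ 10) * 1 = 163854553/ 1178100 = 139.08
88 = 88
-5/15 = -1/3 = -0.33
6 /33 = 2 /11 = 0.18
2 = 2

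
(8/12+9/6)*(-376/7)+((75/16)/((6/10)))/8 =-310207/2688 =-115.40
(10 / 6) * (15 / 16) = 25 / 16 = 1.56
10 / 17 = 0.59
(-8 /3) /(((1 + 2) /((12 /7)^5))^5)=-10468720619376572066955264 /1341068619663964900807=-7806.25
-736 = -736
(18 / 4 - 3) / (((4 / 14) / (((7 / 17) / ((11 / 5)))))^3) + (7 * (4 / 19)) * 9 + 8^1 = 43107657317 / 1987917712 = 21.68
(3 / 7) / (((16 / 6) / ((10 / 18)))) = 5 / 56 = 0.09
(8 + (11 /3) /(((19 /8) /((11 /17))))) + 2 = 10658 /969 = 11.00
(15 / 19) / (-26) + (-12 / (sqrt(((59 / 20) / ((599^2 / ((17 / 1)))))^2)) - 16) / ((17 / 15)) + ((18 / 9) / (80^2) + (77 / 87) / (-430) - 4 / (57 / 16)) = -3820131680100650503 / 50417870006400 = -75769.40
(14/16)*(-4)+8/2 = 1/2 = 0.50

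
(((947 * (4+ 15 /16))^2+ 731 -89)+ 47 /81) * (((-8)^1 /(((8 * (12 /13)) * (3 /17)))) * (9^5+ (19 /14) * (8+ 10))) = -7928826049889.33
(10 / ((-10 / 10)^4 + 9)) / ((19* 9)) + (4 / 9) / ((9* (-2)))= -0.02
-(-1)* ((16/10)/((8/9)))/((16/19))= 171/80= 2.14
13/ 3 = 4.33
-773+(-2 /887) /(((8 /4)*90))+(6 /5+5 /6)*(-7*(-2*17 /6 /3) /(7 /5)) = -753.80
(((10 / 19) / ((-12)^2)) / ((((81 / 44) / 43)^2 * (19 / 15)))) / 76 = 5593225 / 270011394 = 0.02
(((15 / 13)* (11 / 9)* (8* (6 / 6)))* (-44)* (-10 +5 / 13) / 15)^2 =234256000000 / 2313441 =101258.69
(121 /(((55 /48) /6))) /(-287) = -3168 /1435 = -2.21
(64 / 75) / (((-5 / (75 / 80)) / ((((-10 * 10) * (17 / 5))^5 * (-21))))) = -15266302464000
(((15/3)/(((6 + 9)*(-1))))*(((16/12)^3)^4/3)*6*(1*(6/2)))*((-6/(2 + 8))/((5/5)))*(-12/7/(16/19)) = -159383552/2066715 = -77.12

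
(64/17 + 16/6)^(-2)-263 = -28291991/107584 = -262.98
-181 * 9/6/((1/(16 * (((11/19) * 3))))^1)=-143352/19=-7544.84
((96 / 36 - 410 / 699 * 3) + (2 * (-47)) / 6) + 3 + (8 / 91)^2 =-22675028 / 1929473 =-11.75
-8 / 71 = -0.11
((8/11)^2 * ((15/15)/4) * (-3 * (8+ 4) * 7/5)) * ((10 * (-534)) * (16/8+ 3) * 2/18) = 2392320/121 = 19771.24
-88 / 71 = -1.24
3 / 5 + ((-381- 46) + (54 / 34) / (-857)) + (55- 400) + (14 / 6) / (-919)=-154923971291 / 200833665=-771.40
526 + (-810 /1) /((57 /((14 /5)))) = 9238 /19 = 486.21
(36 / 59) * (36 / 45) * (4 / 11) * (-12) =-2.13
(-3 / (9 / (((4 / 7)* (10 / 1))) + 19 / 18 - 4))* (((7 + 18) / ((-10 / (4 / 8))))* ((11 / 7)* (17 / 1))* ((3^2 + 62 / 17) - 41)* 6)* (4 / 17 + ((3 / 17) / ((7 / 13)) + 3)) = 18209188800 / 410669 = 44340.31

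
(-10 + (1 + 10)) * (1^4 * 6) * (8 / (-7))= -48 / 7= -6.86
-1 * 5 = -5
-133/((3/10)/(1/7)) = -63.33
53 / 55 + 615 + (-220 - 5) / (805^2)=878151143 / 1425655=615.96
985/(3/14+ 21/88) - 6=605086/279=2168.77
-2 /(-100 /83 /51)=4233 /50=84.66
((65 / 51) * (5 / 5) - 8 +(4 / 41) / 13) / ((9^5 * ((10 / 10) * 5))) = -36523 / 1605128967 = -0.00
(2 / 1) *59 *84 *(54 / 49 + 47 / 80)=1172271 / 70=16746.73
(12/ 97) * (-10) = -120/ 97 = -1.24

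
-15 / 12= -5 / 4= -1.25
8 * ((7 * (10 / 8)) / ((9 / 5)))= 350 / 9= 38.89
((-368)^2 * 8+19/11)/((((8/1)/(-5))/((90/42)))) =-893799825/616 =-1450973.74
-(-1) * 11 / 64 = 11 / 64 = 0.17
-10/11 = -0.91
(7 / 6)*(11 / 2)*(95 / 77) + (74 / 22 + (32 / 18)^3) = 542051 / 32076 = 16.90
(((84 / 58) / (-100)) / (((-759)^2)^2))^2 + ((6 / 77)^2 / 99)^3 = 0.00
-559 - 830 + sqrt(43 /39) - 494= -1883 + sqrt(1677) /39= -1881.95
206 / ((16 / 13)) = 1339 / 8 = 167.38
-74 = -74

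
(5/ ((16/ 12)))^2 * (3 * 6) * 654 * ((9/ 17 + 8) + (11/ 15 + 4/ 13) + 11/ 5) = 1722493755/ 884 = 1948522.35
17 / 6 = 2.83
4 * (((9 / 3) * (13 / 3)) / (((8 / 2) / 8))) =104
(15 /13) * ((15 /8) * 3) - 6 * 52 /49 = 627 /5096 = 0.12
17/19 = 0.89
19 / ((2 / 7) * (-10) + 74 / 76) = -5054 / 501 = -10.09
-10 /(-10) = 1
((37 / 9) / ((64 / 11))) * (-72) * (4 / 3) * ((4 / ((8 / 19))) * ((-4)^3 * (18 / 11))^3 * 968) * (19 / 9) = 1512629600256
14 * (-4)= -56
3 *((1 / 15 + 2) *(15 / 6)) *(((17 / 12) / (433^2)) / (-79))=-527 / 355479144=-0.00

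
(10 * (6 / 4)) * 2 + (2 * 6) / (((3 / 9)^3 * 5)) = 474 / 5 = 94.80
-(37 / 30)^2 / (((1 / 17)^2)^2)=-114340249 / 900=-127044.72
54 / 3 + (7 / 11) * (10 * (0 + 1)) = 268 / 11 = 24.36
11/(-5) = -11/5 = -2.20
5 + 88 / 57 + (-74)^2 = 312505 / 57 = 5482.54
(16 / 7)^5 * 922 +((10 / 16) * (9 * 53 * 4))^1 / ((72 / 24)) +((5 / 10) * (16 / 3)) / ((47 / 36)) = 91509205267 / 1579858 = 57922.42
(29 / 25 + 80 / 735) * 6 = 9326 / 1225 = 7.61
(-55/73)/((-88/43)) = 215/584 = 0.37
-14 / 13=-1.08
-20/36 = -5/9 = -0.56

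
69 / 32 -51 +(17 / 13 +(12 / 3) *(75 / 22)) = -155125 / 4576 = -33.90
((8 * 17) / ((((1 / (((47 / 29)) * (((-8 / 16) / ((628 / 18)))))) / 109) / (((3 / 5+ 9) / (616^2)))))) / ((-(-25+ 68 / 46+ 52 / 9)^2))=100757580993 / 3641840802406730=0.00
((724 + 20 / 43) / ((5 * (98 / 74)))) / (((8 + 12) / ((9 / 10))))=1296702 / 263375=4.92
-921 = -921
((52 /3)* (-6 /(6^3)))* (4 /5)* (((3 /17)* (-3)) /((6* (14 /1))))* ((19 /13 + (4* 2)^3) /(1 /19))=8455 /357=23.68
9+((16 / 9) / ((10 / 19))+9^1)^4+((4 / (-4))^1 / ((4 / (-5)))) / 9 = 385167668629 / 16402500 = 23482.25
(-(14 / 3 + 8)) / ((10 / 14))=-266 / 15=-17.73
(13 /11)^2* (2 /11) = 338 /1331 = 0.25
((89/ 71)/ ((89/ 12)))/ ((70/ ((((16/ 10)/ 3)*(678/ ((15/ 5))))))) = 3616/ 12425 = 0.29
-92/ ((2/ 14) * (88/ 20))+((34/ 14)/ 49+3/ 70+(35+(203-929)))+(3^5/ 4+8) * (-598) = -41949.77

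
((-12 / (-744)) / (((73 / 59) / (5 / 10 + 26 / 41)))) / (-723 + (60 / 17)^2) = -17051 / 819471428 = -0.00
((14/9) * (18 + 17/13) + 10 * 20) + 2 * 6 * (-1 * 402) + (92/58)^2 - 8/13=-451845434/98397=-4592.07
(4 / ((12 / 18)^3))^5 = 14348907 / 32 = 448403.34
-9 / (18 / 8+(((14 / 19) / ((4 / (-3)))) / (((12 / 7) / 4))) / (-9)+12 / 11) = -67716 / 26215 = -2.58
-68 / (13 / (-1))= 68 / 13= 5.23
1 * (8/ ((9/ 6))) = 16/ 3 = 5.33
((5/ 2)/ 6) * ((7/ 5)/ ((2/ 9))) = 21/ 8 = 2.62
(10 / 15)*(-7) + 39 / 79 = -989 / 237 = -4.17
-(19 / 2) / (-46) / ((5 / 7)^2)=931 / 2300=0.40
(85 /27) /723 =85 /19521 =0.00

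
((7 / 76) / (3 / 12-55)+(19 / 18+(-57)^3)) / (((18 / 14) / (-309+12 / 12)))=4984135292906 / 112347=44363759.54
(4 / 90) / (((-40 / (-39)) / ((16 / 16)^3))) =13 / 300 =0.04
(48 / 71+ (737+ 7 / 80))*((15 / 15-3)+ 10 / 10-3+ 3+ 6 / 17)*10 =-4773.76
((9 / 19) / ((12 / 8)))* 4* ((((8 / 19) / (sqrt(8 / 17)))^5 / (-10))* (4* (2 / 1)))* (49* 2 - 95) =-10653696* sqrt(34) / 235229405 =-0.26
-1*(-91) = 91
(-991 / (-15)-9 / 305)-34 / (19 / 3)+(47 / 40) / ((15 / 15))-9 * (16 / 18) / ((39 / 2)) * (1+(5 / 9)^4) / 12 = 2199540791693 / 35587651320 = 61.81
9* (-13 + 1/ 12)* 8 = -930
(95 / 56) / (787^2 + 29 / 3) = 285 / 104055616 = 0.00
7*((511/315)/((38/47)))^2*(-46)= -1895253521/1462050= -1296.30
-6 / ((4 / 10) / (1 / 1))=-15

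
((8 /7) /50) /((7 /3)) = 12 /1225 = 0.01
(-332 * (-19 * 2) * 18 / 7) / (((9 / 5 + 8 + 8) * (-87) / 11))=-230.44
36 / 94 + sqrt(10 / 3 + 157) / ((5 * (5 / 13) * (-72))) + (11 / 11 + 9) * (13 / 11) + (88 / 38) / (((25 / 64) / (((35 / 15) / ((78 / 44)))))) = 574771388 / 28732275-13 * sqrt(1443) / 5400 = 19.91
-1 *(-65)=65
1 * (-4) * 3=-12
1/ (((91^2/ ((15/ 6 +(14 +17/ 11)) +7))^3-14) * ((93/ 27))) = 501852453/ 62482251022129358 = 0.00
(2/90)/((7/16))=16/315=0.05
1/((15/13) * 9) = 13/135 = 0.10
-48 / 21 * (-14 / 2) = 16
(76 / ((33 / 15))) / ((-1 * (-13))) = 380 / 143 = 2.66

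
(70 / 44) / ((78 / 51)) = 595 / 572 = 1.04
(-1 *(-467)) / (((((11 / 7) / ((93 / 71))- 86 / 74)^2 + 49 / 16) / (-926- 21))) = -4105369651306896 / 28442070337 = -144341.45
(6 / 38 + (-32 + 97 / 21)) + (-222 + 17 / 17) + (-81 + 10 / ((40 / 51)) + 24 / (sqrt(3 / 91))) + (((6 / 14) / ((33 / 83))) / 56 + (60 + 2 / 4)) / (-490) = -38129041523 / 120434160 + 8 * sqrt(273) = -184.41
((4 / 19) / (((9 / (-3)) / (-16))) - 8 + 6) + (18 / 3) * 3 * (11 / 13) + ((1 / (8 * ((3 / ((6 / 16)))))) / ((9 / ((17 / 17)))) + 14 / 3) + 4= 3275383 / 142272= 23.02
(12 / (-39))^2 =16 / 169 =0.09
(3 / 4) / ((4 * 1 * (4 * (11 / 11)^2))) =3 / 64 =0.05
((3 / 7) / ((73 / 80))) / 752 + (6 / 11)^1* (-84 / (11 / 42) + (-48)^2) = 3143731047 / 2906057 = 1081.79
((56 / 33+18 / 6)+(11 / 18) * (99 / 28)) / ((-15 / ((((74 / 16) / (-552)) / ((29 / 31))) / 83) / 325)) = 1416545 / 88349184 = 0.02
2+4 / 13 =30 / 13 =2.31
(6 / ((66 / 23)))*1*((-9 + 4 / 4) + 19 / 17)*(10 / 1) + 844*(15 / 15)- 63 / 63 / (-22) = 261853 / 374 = 700.14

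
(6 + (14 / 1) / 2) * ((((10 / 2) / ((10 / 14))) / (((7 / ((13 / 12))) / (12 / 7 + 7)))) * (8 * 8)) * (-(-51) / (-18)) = -1402024 / 63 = -22254.35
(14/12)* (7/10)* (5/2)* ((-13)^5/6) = -18193357/144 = -126342.76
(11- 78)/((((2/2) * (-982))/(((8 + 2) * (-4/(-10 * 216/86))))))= 0.11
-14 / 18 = -7 / 9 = -0.78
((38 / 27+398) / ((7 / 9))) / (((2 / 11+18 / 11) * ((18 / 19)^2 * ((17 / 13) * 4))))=17396951 / 289170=60.16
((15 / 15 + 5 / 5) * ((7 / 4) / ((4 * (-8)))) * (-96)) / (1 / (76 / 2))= 399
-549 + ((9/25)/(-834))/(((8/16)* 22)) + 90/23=-958453719/1758350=-545.09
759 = 759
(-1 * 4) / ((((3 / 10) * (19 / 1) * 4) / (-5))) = 0.88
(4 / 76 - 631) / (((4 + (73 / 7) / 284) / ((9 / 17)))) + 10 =-72.75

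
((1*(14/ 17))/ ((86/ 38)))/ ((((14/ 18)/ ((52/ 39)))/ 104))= 47424/ 731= 64.88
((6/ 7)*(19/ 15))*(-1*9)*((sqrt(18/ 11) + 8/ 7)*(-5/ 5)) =2736/ 245 + 1026*sqrt(22)/ 385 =23.67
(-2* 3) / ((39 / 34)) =-68 / 13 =-5.23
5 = 5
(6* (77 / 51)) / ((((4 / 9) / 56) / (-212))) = -4113648 / 17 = -241979.29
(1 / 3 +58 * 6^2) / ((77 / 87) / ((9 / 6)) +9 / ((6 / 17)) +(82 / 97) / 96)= 80.02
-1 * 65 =-65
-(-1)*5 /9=5 /9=0.56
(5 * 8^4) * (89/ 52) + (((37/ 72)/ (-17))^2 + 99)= 684617009989/ 19476288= 35151.31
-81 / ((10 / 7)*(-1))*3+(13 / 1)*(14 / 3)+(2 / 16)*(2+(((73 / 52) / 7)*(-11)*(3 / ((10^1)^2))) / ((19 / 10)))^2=26546167454803 / 114794534400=231.25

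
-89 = -89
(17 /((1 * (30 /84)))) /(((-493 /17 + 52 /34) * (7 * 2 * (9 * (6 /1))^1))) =-289 /126090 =-0.00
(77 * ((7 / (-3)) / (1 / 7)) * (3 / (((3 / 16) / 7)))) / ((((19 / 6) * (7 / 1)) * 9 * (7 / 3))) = -17248 / 57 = -302.60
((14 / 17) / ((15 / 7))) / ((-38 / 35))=-343 / 969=-0.35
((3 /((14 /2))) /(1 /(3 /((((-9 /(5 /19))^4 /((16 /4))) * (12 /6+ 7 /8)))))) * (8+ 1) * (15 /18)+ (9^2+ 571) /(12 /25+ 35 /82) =718.99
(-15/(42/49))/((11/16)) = -280/11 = -25.45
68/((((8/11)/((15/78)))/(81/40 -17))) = -112013/416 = -269.26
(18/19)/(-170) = -0.01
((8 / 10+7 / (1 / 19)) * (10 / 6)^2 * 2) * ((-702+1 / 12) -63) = -10234585 / 18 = -568588.06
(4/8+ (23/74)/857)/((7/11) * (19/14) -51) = -349052/34975027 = -0.01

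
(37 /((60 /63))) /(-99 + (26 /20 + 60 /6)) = -777 /1754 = -0.44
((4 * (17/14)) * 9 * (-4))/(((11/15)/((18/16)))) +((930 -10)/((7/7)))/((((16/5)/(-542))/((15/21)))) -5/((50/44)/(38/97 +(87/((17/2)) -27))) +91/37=-374153221559/3355715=-111497.32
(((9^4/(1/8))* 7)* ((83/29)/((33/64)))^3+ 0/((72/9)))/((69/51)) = 34675075955294208/746620457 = 46442708.11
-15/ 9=-5/ 3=-1.67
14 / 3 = 4.67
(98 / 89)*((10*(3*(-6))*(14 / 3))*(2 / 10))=-16464 / 89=-184.99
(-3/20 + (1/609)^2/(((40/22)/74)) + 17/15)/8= 7294807/59340960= 0.12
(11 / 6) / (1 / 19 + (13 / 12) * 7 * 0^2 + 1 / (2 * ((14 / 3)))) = 2926 / 255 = 11.47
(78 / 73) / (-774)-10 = -10.00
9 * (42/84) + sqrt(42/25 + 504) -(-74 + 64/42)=7 * sqrt(258)/5 + 3233/42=99.46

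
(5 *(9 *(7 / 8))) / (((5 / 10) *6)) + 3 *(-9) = -111 / 8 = -13.88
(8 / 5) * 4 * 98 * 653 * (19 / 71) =38908352 / 355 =109600.99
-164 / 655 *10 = -2.50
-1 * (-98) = 98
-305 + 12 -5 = -298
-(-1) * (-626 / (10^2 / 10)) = -313 / 5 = -62.60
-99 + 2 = -97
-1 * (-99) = 99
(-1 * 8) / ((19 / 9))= -72 / 19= -3.79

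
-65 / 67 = -0.97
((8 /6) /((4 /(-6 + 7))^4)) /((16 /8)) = 0.00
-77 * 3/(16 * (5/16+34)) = -77/183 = -0.42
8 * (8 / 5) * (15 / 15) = 12.80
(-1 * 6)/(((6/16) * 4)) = -4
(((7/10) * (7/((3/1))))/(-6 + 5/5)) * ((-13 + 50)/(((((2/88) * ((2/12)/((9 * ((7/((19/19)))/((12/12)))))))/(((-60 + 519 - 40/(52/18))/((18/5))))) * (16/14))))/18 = -628344101/520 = -1208354.04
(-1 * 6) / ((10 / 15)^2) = -27 / 2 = -13.50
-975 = -975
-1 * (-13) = 13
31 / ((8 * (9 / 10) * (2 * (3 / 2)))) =155 / 108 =1.44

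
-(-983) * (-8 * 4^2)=-125824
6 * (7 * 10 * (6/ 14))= 180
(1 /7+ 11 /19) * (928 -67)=11808 /19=621.47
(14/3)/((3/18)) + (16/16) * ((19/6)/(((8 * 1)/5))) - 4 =1247/48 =25.98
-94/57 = -1.65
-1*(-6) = 6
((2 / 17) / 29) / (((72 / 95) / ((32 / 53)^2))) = 24320 / 12463533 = 0.00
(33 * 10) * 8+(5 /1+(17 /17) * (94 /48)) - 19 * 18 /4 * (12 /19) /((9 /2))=63239 /24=2634.96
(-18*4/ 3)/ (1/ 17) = -408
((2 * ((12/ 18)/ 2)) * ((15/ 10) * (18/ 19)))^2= 324/ 361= 0.90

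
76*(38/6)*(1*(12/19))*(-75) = -22800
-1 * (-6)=6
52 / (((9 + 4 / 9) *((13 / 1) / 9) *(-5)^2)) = 324 / 2125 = 0.15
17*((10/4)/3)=85/6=14.17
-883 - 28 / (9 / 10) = -8227 / 9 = -914.11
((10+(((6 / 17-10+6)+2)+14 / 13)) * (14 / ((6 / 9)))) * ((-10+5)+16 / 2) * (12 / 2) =787752 / 221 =3564.49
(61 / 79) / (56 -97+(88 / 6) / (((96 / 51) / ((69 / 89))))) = -43432 / 1966389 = -0.02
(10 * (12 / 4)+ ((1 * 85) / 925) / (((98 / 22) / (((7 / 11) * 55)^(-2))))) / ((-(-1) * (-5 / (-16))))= 5330222992 / 55523125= 96.00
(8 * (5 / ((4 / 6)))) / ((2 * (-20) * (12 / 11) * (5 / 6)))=-33 / 20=-1.65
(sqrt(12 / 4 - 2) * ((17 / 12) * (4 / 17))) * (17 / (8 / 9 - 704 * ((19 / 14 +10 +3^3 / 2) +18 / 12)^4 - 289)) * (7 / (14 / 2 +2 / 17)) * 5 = -72858345 / 888354668823589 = -0.00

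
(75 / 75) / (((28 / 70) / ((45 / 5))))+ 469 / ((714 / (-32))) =151 / 102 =1.48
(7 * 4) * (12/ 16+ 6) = 189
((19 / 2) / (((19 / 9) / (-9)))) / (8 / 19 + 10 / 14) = -35.67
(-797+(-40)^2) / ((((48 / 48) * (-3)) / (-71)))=57013 / 3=19004.33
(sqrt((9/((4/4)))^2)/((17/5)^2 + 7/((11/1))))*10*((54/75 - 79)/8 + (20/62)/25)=-232485/3224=-72.11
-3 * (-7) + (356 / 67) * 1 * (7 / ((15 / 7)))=38549 / 1005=38.36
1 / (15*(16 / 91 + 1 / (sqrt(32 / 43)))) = -46592 / 5218365 + 33124*sqrt(86) / 5218365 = 0.05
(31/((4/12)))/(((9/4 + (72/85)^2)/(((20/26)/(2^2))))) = 2239750/371631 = 6.03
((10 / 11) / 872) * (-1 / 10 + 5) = 49 / 9592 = 0.01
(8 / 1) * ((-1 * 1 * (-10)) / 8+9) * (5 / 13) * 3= 1230 / 13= 94.62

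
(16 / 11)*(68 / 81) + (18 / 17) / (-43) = 1.20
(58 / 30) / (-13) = -29 / 195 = -0.15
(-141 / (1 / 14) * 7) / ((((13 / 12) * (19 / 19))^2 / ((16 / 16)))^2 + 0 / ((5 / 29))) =-286530048 / 28561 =-10032.21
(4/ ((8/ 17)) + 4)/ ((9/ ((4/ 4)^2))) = 25/ 18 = 1.39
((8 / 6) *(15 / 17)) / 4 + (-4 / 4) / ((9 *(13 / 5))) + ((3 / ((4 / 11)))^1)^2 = 2174021 / 31824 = 68.31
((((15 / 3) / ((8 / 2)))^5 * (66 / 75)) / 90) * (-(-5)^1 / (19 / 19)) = 1375 / 9216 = 0.15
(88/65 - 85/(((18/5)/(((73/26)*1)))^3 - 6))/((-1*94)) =-285319703209/1156375654980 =-0.25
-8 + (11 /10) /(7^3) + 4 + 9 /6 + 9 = 11153 /1715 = 6.50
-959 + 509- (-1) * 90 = -360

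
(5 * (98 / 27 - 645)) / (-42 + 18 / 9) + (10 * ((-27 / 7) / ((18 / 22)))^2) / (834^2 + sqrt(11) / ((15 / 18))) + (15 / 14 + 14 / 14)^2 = 300341347309836883 / 3555916396033176 - 9075 * sqrt(11) / 16462575907561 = 84.46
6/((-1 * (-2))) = 3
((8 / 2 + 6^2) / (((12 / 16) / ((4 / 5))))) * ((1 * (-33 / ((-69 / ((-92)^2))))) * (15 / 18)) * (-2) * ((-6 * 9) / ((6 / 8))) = 20725760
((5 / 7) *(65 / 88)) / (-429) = -25 / 20328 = -0.00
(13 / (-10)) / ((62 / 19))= -247 / 620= -0.40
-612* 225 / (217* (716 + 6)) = -68850 / 78337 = -0.88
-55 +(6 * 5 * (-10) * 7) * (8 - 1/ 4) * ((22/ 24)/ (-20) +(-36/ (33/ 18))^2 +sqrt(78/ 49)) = -12147884745/ 1936 - 2325 * sqrt(78) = -6295267.70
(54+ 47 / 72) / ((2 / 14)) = 27545 / 72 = 382.57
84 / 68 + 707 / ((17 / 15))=10626 / 17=625.06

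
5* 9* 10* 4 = 1800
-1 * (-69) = 69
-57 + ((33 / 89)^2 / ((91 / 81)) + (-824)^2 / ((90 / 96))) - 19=7829793511171 / 10812165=724165.19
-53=-53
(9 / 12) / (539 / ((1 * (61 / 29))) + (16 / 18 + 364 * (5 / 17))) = 27999 / 13596076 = 0.00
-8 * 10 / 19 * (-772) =61760 / 19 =3250.53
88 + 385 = 473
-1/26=-0.04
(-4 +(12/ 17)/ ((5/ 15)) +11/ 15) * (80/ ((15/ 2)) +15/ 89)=-847649/ 68085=-12.45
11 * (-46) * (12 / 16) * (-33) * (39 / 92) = 42471 / 8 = 5308.88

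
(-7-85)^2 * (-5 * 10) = -423200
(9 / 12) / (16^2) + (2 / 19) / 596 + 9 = 26099501 / 2898944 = 9.00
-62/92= -0.67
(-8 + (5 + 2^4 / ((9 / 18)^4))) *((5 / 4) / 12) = 1265 / 48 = 26.35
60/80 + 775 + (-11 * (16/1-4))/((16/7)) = 718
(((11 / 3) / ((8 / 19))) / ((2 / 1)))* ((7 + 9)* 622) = 129998 / 3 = 43332.67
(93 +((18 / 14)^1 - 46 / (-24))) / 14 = 8081 / 1176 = 6.87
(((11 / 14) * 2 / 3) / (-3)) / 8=-11 / 504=-0.02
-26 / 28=-0.93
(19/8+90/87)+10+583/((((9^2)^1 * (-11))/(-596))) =7580407/18792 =403.38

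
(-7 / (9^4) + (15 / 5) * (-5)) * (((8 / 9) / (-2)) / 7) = 393688 / 413343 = 0.95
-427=-427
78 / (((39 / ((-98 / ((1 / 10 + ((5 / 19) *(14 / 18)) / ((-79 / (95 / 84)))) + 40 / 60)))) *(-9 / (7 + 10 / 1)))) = 15793680 / 32581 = 484.75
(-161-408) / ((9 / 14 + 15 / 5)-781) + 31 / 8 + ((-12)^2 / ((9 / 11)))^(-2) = 4.61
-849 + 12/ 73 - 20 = -63425/ 73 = -868.84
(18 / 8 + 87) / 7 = 51 / 4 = 12.75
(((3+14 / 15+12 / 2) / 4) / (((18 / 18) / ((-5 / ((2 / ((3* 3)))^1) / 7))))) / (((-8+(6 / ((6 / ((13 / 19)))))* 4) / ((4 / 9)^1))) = 2831 / 4200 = 0.67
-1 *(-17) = 17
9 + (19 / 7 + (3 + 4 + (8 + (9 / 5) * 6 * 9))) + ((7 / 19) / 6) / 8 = 3955589 / 31920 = 123.92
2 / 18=1 / 9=0.11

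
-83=-83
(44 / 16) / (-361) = -11 / 1444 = -0.01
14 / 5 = 2.80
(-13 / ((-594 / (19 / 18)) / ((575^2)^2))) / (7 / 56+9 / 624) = 18112346545.76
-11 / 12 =-0.92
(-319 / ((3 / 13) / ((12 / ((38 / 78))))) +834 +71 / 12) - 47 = -7582399 / 228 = -33256.14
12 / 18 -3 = -7 / 3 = -2.33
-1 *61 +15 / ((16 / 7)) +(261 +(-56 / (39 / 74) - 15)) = 53231 / 624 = 85.31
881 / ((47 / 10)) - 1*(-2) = 8904 / 47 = 189.45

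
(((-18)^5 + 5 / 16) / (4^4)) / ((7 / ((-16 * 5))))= 151165415 / 1792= 84355.70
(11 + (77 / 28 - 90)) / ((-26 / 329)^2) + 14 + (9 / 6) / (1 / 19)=-32898585 / 2704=-12166.64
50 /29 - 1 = 0.72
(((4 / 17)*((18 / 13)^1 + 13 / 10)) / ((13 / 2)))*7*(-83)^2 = 67319308 / 14365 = 4686.34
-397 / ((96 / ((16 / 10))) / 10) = -397 / 6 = -66.17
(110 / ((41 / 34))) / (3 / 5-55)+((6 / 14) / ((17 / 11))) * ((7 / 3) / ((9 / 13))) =-18623 / 25092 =-0.74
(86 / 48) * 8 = 43 / 3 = 14.33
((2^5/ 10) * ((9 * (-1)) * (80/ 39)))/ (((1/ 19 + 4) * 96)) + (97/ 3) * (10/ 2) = 485029/ 3003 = 161.51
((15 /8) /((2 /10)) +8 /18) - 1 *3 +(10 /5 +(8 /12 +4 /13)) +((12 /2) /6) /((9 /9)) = 10103 /936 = 10.79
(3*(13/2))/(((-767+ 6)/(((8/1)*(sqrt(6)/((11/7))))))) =-1092*sqrt(6)/8371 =-0.32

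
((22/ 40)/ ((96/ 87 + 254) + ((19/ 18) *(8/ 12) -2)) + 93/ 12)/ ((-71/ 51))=-785703909/ 141099010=-5.57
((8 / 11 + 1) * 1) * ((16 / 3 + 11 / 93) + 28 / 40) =36233 / 3410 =10.63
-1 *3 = -3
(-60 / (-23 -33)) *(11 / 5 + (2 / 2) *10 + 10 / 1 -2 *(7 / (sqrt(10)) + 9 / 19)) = 6057 / 266 -3 *sqrt(10) / 2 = 18.03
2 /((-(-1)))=2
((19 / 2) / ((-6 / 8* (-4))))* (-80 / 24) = -95 / 9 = -10.56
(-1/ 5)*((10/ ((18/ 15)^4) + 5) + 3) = -8309/ 3240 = -2.56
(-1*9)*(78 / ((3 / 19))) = -4446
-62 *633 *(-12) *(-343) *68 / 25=-10984484448 / 25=-439379377.92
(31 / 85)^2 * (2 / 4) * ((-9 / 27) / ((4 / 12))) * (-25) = 961 / 578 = 1.66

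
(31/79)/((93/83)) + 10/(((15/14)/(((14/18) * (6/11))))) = 33707/7821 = 4.31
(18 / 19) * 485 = 8730 / 19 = 459.47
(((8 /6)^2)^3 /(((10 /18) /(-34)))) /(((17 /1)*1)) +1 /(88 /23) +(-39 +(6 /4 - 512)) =-20295761 /35640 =-569.47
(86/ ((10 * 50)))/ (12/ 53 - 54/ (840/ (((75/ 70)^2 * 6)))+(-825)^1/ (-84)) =3126788/ 174610375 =0.02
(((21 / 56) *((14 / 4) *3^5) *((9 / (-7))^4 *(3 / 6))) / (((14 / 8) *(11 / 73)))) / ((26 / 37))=12918799269 / 5493488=2351.66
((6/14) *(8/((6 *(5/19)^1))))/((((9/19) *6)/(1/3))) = 722/2835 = 0.25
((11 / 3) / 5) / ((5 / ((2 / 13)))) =22 / 975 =0.02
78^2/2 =3042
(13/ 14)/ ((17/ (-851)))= -11063/ 238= -46.48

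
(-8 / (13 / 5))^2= 1600 / 169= 9.47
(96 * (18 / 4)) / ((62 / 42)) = 9072 / 31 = 292.65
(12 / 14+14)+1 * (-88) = -512 / 7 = -73.14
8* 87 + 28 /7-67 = 633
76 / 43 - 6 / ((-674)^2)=17262359 / 9766934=1.77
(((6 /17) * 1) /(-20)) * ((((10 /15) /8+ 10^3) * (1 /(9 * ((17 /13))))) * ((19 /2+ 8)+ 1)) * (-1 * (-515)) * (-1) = 594565543 /41616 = 14286.95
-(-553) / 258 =553 / 258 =2.14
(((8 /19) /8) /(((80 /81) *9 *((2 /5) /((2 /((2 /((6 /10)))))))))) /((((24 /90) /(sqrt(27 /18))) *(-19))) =-0.00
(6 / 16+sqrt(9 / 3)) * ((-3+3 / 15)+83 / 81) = -719 * sqrt(3) / 405 -719 / 1080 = -3.74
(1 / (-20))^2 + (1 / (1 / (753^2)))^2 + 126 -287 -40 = 128599682352001 / 400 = 321499205880.00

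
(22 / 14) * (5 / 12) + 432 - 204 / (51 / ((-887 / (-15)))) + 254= 63017 / 140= 450.12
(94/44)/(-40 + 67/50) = -1175/21263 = -0.06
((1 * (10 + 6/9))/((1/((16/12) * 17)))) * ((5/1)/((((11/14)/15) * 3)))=761600/99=7692.93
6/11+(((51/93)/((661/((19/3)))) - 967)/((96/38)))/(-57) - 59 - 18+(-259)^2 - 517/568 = 231638011346795/3456749736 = 67010.35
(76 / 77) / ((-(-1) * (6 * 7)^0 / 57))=4332 / 77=56.26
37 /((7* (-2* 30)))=-37 /420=-0.09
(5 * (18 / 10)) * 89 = 801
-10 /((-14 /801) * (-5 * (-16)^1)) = 7.15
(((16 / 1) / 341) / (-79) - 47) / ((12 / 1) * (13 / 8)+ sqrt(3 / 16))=-131679496 / 54605353+ 5064596 * sqrt(3) / 163816059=-2.36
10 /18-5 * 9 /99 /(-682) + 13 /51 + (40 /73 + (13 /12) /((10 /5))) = 637049405 /335159352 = 1.90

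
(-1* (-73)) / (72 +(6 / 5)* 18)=365 / 468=0.78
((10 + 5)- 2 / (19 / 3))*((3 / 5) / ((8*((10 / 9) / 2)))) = 7533 / 3800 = 1.98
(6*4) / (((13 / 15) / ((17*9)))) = 55080 / 13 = 4236.92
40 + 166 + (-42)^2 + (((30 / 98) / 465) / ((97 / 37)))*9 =1970.00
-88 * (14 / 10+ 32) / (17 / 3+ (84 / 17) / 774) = -976616 / 1885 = -518.10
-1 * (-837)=837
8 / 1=8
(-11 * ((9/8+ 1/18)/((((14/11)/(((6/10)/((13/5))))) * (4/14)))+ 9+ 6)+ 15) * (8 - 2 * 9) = 987425/624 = 1582.41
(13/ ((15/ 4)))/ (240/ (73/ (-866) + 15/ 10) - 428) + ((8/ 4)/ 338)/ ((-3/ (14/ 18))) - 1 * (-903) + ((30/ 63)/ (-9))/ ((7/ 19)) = 3075392086603/ 3406347945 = 902.84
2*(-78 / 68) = -39 / 17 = -2.29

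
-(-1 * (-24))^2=-576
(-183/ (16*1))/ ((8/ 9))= -1647/ 128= -12.87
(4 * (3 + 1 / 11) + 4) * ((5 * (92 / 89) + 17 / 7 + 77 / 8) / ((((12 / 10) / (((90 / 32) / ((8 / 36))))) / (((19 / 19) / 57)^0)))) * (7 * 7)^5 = 105211462651666875 / 125312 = 839596069424.05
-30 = -30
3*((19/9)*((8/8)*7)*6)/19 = 14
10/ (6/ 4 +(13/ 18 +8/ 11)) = 495/ 146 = 3.39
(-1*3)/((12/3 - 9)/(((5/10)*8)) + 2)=-4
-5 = -5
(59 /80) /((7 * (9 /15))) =59 /336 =0.18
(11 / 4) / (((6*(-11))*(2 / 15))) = -5 / 16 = -0.31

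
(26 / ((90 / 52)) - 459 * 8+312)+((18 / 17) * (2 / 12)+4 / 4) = -2558008 / 765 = -3343.80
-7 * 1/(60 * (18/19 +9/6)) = -0.05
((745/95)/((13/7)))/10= 1043/2470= 0.42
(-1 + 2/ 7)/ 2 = -5/ 14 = -0.36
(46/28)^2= 529/196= 2.70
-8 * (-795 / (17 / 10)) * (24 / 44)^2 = 2289600 / 2057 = 1113.08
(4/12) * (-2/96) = -1/144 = -0.01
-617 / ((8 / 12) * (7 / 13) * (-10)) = 24063 / 140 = 171.88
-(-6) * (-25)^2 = 3750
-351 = -351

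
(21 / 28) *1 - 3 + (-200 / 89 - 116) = -120.50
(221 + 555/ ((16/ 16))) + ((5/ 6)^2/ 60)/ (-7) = 2346619/ 3024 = 776.00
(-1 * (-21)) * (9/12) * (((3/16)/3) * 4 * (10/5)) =63/8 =7.88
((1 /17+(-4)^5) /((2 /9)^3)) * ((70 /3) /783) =-5483205 /1972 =-2780.53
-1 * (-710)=710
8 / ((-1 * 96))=-1 / 12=-0.08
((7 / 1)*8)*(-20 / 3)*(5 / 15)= -1120 / 9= -124.44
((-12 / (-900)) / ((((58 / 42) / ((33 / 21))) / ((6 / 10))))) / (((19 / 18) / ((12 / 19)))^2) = 1539648 / 472413625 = 0.00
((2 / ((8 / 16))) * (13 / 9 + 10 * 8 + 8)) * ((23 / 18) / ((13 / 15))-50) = -6093850 / 351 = -17361.40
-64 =-64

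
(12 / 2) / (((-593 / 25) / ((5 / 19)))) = -750 / 11267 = -0.07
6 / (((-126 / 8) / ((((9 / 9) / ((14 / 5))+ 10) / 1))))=-580 / 147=-3.95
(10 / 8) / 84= 5 / 336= 0.01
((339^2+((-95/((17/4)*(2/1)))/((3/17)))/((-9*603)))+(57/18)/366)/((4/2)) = 456531108175/7945128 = 57460.51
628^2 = 394384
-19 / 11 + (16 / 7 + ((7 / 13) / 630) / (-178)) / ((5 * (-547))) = -75792269983 / 43858514700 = -1.73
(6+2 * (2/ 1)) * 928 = 9280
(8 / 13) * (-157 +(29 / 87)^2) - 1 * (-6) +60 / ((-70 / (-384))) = 238.60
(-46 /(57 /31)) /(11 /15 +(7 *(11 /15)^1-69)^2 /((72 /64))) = -962550 /139528343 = -0.01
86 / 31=2.77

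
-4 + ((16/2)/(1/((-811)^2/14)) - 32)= 2630632/7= 375804.57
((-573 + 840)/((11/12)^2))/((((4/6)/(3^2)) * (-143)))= -519048/17303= -30.00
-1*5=-5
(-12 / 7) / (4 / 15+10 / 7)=-90 / 89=-1.01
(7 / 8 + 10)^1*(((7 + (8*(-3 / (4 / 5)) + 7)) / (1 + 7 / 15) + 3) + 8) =87 / 88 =0.99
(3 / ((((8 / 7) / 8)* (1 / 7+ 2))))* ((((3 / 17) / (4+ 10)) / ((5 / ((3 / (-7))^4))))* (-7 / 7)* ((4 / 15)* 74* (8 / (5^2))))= -95904 / 18221875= -0.01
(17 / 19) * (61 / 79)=1037 / 1501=0.69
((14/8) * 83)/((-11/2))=-581/22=-26.41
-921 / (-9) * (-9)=-921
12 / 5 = 2.40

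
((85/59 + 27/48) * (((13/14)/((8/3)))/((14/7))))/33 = 24583/2326016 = 0.01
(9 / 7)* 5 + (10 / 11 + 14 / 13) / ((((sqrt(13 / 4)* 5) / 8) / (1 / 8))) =568* sqrt(13) / 9295 + 45 / 7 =6.65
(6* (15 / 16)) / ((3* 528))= 5 / 1408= 0.00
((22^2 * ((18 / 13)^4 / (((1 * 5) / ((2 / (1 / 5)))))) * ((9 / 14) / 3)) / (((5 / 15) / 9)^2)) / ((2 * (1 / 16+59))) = 32923832832 / 6997445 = 4705.12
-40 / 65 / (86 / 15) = -60 / 559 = -0.11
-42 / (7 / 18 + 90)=-756 / 1627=-0.46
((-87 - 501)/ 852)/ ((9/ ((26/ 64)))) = -637/ 20448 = -0.03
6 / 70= 3 / 35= 0.09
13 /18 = 0.72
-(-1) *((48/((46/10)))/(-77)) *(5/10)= -120/1771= -0.07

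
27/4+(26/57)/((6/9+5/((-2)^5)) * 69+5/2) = 1860901/275196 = 6.76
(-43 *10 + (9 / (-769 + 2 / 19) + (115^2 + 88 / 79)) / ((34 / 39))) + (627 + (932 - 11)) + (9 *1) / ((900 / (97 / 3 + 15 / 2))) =191759073031193 / 11771932200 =16289.52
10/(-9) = -10/9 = -1.11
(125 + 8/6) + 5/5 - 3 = 373/3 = 124.33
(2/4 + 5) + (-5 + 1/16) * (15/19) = 487/304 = 1.60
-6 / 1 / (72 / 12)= -1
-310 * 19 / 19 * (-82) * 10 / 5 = 50840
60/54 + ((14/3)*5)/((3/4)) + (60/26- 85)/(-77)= 299965/9009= 33.30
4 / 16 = 1 / 4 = 0.25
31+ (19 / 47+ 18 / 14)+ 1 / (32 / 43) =34.03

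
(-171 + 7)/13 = -164/13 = -12.62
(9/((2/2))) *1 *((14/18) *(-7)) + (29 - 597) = -617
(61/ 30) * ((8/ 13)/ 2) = 122/ 195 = 0.63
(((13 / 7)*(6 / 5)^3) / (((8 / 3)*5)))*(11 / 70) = 11583 / 306250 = 0.04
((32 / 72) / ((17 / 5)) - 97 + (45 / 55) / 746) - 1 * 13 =-137941483 / 1255518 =-109.87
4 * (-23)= -92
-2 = -2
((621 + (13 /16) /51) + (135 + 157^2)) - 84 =20661949 /816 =25321.02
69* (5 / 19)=345 / 19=18.16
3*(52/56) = 39/14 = 2.79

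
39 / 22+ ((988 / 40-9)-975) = -52664 / 55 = -957.53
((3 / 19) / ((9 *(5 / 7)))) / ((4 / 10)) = 7 / 114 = 0.06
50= 50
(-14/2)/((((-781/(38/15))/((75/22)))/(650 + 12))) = 440230/8591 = 51.24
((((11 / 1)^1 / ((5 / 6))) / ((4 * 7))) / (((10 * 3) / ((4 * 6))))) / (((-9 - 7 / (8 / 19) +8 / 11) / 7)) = -5808 / 54775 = -0.11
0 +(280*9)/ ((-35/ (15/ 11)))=-98.18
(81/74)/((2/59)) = 4779/148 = 32.29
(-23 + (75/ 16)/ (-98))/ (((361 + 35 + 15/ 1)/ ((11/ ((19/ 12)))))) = -0.39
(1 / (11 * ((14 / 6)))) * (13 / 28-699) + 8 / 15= -862907 / 32340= -26.68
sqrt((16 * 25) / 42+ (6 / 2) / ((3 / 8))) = 4 * sqrt(483) / 21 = 4.19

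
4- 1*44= -40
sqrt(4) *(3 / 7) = 6 / 7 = 0.86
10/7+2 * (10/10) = 24/7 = 3.43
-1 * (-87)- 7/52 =4517/52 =86.87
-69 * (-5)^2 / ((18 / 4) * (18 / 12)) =-2300 / 9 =-255.56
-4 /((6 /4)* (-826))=4 /1239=0.00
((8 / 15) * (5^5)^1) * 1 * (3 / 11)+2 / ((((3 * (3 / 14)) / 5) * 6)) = 135770 / 297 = 457.14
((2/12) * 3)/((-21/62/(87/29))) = -31/7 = -4.43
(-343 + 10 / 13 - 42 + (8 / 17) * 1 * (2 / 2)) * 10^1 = -848110 / 221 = -3837.60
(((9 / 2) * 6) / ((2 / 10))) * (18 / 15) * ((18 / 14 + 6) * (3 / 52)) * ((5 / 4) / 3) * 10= 103275 / 364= 283.72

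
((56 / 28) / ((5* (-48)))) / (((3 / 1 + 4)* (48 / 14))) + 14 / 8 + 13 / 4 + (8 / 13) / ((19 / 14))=3879113 / 711360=5.45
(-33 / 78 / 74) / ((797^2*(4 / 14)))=-77 / 2444284232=-0.00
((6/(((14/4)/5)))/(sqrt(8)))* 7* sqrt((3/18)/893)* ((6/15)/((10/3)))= 0.03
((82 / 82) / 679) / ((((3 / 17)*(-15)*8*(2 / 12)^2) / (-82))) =697 / 3395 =0.21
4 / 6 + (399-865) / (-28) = 727 / 42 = 17.31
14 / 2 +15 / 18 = 47 / 6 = 7.83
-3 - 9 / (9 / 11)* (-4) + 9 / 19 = 788 / 19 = 41.47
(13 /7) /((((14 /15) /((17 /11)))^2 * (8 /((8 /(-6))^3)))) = -187850 /124509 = -1.51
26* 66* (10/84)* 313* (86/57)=38492740/399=96473.03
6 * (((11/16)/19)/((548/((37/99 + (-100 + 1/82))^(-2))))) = 543690873/13617694806896536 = 0.00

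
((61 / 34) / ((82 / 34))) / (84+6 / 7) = 427 / 48708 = 0.01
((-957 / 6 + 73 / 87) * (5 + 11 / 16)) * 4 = -2512237 / 696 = -3609.54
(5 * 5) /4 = 25 /4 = 6.25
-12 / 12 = -1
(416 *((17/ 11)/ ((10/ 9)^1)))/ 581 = 1.00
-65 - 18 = -83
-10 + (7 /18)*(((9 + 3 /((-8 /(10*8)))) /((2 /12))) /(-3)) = 19 /3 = 6.33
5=5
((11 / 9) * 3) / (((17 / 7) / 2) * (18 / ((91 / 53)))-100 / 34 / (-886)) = 4797247 / 16659492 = 0.29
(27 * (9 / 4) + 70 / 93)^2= 523448641 / 138384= 3782.58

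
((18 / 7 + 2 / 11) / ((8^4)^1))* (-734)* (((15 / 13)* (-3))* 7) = 875295 / 73216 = 11.95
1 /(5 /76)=76 /5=15.20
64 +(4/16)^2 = 1025/16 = 64.06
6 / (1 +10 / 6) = 9 / 4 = 2.25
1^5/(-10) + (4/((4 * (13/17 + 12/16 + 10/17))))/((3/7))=4331/4290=1.01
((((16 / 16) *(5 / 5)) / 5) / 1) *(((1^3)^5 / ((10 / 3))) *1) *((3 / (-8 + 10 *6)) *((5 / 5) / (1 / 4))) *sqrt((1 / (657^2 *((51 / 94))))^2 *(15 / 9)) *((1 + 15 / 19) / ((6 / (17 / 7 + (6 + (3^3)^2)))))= 242614 *sqrt(15) / 55974084075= 0.00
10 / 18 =5 / 9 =0.56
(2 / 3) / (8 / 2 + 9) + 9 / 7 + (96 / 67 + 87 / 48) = 1341047 / 292656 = 4.58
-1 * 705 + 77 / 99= -6338 / 9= -704.22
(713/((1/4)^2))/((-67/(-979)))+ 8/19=212200744/1273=166693.44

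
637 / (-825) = -637 / 825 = -0.77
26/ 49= 0.53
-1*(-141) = 141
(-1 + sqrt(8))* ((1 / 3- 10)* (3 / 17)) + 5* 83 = 7084 / 17- 58* sqrt(2) / 17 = 411.88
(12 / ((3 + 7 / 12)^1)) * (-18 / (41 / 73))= -107.33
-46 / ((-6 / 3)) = 23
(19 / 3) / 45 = 19 / 135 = 0.14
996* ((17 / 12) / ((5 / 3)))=4233 / 5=846.60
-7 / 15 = -0.47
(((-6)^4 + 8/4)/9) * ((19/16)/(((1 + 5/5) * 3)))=12331/432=28.54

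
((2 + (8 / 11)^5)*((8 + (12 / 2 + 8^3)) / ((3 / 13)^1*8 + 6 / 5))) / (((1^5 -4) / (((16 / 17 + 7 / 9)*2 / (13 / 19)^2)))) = -9845674548700 / 10570904487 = -931.39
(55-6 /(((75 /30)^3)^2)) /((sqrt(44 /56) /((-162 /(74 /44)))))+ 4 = 4-278313084 * sqrt(154) /578125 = -5970.10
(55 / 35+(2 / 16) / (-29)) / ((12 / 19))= 48355 / 19488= 2.48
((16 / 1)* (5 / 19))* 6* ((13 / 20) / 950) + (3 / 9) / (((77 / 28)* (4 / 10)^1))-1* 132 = -39217502 / 297825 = -131.68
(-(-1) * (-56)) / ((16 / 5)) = -35 / 2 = -17.50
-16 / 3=-5.33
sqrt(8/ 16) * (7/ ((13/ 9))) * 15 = 945 * sqrt(2)/ 26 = 51.40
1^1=1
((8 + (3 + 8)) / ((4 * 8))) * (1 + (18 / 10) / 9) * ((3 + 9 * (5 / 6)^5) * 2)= 108623 / 11520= 9.43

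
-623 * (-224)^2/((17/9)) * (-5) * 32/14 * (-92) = -295805583360/17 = -17400328432.94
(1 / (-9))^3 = -1 / 729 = -0.00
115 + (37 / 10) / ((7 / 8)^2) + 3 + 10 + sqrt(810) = 9 * sqrt(10) + 32544 / 245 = 161.29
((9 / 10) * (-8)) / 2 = -18 / 5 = -3.60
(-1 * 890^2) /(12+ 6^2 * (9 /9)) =-198025 /12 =-16502.08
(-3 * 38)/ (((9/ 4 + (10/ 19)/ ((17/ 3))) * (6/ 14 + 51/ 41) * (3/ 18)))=-1761319/ 10090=-174.56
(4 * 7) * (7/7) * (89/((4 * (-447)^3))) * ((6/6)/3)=-623/267943869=-0.00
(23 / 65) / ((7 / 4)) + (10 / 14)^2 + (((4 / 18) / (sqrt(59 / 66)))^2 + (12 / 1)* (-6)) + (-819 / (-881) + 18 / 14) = -308501516873 / 4469934105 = -69.02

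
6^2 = 36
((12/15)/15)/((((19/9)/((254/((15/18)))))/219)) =4005072/2375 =1686.35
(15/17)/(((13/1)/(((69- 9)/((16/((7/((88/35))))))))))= 55125/77792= 0.71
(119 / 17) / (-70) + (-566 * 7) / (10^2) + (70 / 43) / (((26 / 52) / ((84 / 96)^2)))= -640309 / 17200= -37.23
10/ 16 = 5/ 8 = 0.62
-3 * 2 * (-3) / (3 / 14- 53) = -252 / 739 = -0.34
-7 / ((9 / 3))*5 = -35 / 3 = -11.67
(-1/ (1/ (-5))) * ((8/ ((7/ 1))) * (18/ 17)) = 720/ 119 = 6.05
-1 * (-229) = 229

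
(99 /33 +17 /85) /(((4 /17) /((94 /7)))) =6392 /35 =182.63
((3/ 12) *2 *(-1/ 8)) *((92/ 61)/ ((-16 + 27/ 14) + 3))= 161/ 18910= 0.01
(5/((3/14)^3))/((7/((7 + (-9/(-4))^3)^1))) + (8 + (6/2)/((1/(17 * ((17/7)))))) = 2217923/1512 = 1466.88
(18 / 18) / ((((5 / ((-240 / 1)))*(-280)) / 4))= 24 / 35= 0.69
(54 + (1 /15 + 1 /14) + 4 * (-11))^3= 9649992689 /9261000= 1042.00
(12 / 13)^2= 144 / 169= 0.85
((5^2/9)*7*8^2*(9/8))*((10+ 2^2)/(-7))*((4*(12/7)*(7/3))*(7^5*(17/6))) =-6400105600/3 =-2133368533.33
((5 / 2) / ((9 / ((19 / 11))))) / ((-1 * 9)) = -95 / 1782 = -0.05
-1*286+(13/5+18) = -265.40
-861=-861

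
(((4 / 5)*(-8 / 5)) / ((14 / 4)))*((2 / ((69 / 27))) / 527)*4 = -0.00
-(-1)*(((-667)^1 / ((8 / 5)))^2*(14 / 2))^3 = 471920832795365743234375 / 262144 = 1800235110455954525.89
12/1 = 12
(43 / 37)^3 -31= -1490736 / 50653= -29.43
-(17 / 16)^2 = -1.13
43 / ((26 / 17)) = 28.12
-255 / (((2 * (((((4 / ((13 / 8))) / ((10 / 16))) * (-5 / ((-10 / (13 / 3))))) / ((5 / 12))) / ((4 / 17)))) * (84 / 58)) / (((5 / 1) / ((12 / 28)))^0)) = -3625 / 3584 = -1.01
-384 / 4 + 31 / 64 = -6113 / 64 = -95.52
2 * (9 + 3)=24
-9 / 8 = -1.12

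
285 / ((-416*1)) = -285 / 416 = -0.69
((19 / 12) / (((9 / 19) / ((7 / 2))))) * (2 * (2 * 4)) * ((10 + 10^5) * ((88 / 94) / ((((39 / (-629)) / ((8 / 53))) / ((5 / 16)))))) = -34972122862600 / 2623023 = -13332754.94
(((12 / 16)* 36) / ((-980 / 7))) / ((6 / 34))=-153 / 140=-1.09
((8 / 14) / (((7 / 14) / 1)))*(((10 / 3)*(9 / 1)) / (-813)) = -80 / 1897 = -0.04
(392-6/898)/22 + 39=561247/9878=56.82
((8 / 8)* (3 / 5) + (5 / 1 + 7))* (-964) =-60732 / 5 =-12146.40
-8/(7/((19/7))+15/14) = -2128/971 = -2.19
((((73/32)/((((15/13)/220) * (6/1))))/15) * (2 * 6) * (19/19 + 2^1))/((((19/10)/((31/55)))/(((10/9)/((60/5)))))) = 29419/6156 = 4.78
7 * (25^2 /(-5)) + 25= -850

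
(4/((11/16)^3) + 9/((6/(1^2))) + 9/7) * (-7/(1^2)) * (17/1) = -4781845/2662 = -1796.34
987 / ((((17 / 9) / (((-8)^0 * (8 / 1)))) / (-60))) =-4263840 / 17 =-250814.12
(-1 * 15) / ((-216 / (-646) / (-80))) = 3588.89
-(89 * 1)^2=-7921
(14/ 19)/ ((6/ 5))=35/ 57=0.61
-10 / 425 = -2 / 85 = -0.02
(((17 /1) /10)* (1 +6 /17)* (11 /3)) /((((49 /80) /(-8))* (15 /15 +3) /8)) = -32384 /147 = -220.30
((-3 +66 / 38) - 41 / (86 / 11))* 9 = -95697 / 1634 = -58.57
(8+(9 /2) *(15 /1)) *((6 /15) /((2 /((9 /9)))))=151 /10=15.10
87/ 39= 29/ 13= 2.23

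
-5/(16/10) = -25/8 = -3.12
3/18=1/6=0.17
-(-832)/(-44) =-208/11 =-18.91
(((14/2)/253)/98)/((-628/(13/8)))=-13/17795008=-0.00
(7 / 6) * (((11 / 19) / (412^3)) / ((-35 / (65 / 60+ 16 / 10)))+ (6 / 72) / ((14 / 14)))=77510767943 / 797253619200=0.10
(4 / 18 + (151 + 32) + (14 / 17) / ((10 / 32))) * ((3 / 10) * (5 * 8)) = 568724 / 255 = 2230.29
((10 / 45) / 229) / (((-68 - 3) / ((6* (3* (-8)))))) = 32 / 16259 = 0.00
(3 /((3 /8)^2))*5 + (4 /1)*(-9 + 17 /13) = 2960 /39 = 75.90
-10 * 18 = -180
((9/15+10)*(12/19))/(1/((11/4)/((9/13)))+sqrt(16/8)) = -1637064/1881095+6502782*sqrt(2)/1881095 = 4.02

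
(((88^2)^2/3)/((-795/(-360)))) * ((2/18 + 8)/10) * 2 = 35022209024/2385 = 14684364.37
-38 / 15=-2.53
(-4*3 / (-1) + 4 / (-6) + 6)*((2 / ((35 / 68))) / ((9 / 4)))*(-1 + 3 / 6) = -14144 / 945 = -14.97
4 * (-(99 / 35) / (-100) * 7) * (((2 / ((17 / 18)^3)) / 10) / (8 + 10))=32076 / 3070625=0.01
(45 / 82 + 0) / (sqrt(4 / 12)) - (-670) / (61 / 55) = 45 *sqrt(3) / 82 + 36850 / 61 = 605.05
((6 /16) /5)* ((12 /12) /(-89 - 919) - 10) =-10081 /13440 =-0.75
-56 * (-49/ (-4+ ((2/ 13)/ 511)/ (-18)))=-164055528/ 239149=-686.00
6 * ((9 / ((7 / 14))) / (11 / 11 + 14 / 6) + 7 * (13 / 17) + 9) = 10074 / 85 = 118.52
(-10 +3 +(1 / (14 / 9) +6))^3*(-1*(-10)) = -625 / 1372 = -0.46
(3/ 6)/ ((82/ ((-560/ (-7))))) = 20/ 41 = 0.49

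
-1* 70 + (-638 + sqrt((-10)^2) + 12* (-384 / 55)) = -42998 / 55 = -781.78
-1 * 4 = -4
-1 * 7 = -7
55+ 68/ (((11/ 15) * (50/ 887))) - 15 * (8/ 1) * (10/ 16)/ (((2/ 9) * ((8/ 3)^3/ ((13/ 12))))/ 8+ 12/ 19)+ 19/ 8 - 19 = 1616.26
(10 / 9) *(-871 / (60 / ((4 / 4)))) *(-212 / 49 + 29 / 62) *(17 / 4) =173582461 / 656208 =264.52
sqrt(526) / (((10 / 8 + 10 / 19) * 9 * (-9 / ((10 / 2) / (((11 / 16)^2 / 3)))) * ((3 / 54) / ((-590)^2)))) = -13545267200 * sqrt(526) / 9801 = -31696408.80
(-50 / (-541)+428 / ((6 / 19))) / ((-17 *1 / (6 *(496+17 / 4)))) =-239312.38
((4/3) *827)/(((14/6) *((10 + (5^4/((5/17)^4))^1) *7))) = 3308/4093019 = 0.00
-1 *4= -4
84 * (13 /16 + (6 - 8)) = -399 /4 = -99.75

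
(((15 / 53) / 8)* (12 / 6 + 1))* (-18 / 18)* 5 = -225 / 424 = -0.53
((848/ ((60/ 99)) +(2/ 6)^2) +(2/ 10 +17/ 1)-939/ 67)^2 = 17880432132676/ 9090225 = 1966995.55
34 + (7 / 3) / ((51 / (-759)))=-37 / 51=-0.73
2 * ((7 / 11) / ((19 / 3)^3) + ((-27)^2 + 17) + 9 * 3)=116644532 / 75449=1546.01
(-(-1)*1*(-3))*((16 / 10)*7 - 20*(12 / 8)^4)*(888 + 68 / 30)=12025277 / 50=240505.54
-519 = -519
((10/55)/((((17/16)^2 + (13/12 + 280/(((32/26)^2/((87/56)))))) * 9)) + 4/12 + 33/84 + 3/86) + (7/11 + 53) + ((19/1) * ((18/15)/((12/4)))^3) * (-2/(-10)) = 75388796966479/1379718532500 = 54.64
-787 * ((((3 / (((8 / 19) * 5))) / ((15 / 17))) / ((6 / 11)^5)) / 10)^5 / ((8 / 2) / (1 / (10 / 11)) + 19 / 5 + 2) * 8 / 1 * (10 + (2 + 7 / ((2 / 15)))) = -18018484.82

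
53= 53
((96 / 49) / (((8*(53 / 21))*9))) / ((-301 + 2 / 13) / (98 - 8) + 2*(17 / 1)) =4680 / 13307399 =0.00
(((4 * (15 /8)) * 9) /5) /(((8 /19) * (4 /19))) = 9747 /64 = 152.30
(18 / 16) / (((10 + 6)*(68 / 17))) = 9 / 512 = 0.02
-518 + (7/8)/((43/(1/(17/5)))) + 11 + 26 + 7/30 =-42172327/87720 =-480.76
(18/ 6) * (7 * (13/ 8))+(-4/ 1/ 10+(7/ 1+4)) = 1789/ 40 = 44.72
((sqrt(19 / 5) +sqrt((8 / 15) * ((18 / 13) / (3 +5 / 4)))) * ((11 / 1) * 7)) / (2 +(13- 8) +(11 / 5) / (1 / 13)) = 308 * sqrt(3315) / 19669 +77 * sqrt(95) / 178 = 5.12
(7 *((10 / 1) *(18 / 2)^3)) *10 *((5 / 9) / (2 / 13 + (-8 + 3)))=-58500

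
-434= -434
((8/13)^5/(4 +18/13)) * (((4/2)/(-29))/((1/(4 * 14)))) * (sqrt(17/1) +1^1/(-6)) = 131072/12424035-262144 * sqrt(17)/4141345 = -0.25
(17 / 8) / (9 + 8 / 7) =119 / 568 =0.21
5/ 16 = 0.31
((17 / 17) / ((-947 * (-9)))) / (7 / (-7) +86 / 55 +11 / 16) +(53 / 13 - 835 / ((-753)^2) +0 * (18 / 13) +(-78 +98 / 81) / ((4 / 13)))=-245.49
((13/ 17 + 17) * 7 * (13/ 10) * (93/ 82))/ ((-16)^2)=1277913/ 1784320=0.72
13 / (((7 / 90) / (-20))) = -23400 / 7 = -3342.86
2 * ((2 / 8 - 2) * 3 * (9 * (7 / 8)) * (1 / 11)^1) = -1323 / 176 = -7.52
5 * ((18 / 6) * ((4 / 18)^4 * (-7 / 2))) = -280 / 2187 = -0.13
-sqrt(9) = -3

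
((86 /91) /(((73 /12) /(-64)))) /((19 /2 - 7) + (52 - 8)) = -44032 /205933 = -0.21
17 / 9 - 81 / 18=-47 / 18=-2.61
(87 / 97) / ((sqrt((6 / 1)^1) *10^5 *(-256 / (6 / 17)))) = -87 *sqrt(6) / 42214400000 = -0.00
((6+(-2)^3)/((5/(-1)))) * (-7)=-14/5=-2.80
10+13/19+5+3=355/19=18.68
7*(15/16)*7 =735/16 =45.94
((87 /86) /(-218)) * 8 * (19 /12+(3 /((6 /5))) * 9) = -8381 /9374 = -0.89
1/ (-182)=-1/ 182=-0.01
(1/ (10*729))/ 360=1/ 2624400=0.00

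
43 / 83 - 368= -367.48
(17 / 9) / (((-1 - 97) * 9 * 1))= -17 / 7938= -0.00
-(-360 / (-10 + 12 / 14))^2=-1550.39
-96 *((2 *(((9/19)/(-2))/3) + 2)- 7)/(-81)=-6.11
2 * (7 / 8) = 7 / 4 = 1.75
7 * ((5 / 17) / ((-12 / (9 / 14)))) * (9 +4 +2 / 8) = -795 / 544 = -1.46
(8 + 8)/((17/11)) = 176/17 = 10.35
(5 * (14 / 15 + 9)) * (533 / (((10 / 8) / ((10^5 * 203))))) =1289732080000 / 3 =429910693333.33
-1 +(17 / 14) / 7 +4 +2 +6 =11.17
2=2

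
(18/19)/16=9/152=0.06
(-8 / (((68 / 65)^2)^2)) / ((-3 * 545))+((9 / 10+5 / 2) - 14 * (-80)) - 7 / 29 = 142332505088477 / 126724742880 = 1123.16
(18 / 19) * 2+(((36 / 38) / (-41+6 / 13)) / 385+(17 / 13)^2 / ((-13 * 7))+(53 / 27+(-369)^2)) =31137500187170389 / 228675041595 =136164.84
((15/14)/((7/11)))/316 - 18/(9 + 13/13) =-277887/154840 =-1.79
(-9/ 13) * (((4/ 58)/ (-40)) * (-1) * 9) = -81/ 7540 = -0.01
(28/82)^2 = 196/1681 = 0.12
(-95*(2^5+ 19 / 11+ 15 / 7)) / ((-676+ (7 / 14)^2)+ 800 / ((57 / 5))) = 59824920 / 10631467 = 5.63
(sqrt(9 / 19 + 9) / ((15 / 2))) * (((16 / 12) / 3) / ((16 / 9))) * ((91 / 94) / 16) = 91 * sqrt(95) / 142880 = 0.01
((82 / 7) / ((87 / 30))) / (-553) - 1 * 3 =-337597 / 112259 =-3.01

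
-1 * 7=-7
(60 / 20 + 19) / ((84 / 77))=121 / 6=20.17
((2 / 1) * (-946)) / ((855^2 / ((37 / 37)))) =-0.00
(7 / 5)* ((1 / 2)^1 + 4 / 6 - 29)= -1169 / 30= -38.97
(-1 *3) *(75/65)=-45/13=-3.46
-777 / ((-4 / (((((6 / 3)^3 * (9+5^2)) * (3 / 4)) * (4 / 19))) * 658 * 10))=5661 / 4465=1.27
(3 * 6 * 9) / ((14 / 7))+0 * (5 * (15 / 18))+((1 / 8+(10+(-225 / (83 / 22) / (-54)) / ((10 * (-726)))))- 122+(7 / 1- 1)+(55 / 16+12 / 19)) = -51972905 / 2497968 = -20.81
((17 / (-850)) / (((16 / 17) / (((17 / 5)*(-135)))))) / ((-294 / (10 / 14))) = -2601 / 109760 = -0.02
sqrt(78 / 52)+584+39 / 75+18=sqrt(6) / 2+15063 / 25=603.74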